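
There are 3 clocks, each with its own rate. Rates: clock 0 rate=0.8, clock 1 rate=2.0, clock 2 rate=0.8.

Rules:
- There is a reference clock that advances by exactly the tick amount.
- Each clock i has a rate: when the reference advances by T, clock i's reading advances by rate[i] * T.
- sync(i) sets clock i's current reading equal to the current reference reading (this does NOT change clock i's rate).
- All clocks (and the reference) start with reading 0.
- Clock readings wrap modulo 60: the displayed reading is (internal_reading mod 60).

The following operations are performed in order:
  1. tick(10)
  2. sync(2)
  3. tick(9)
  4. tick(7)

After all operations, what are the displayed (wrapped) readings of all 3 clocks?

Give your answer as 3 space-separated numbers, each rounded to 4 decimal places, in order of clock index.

Answer: 20.8000 52.0000 22.8000

Derivation:
After op 1 tick(10): ref=10.0000 raw=[8.0000 20.0000 8.0000]
After op 2 sync(2): ref=10.0000 raw=[8.0000 20.0000 10.0000]
After op 3 tick(9): ref=19.0000 raw=[15.2000 38.0000 17.2000]
After op 4 tick(7): ref=26.0000 raw=[20.8000 52.0000 22.8000]
Wrap final raw readings (mod 60): 20.8000 mod 60 = 20.8000; 52.0000 mod 60 = 52.0000; 22.8000 mod 60 = 22.8000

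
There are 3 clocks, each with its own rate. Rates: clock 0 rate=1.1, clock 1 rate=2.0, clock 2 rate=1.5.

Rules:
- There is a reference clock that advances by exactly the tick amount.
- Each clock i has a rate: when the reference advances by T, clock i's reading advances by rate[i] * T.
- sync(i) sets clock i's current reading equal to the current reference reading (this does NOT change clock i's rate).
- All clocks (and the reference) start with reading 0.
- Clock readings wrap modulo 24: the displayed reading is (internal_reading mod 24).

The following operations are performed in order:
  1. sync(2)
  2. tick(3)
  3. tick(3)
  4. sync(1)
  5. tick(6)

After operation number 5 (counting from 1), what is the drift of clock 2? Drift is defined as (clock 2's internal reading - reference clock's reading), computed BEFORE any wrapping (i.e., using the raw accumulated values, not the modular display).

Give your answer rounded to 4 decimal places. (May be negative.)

After op 1 sync(2): ref=0.0000 raw=[0.0000 0.0000 0.0000]
After op 2 tick(3): ref=3.0000 raw=[3.3000 6.0000 4.5000]
After op 3 tick(3): ref=6.0000 raw=[6.6000 12.0000 9.0000]
After op 4 sync(1): ref=6.0000 raw=[6.6000 6.0000 9.0000]
After op 5 tick(6): ref=12.0000 raw=[13.2000 18.0000 18.0000]
Drift of clock 2 after op 5: 18.0000 - 12.0000 = 6.0000

Answer: 6.0000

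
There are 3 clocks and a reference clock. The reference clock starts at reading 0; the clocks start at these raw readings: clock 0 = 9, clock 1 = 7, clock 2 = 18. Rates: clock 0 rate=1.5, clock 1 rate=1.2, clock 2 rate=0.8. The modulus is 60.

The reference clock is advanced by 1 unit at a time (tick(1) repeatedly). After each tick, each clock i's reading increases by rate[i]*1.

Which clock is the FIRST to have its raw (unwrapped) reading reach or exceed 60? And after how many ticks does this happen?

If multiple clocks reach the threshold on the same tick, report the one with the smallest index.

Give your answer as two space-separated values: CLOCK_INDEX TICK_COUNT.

Answer: 0 34

Derivation:
clock 0: start=9, rate=1.5, needs 60-9 = 51; ticks = ceil(51/1.5) = ceil(34.0000) = 34; reading at tick 34 = 9 + 1.5*34 = 60.0000
clock 1: start=7, rate=1.2, needs 60-7 = 53; ticks = ceil(53/1.2) = ceil(44.1667) = 45; reading at tick 45 = 7 + 1.2*45 = 61.0000
clock 2: start=18, rate=0.8, needs 60-18 = 42; ticks = ceil(42/0.8) = ceil(52.5000) = 53; reading at tick 53 = 18 + 0.8*53 = 60.4000
Minimum tick count = 34; winners = [0]; smallest index = 0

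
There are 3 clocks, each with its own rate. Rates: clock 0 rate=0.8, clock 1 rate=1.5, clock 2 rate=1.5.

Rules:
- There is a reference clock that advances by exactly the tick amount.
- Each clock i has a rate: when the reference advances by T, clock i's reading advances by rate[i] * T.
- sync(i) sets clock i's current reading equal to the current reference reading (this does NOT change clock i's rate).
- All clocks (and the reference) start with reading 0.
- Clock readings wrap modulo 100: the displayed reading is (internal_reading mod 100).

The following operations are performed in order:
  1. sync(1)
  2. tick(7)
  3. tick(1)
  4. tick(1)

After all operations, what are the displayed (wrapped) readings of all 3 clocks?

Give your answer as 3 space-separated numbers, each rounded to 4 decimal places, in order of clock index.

After op 1 sync(1): ref=0.0000 raw=[0.0000 0.0000 0.0000]
After op 2 tick(7): ref=7.0000 raw=[5.6000 10.5000 10.5000]
After op 3 tick(1): ref=8.0000 raw=[6.4000 12.0000 12.0000]
After op 4 tick(1): ref=9.0000 raw=[7.2000 13.5000 13.5000]
Wrap final raw readings (mod 100): 7.2000 mod 100 = 7.2000; 13.5000 mod 100 = 13.5000; 13.5000 mod 100 = 13.5000

Answer: 7.2000 13.5000 13.5000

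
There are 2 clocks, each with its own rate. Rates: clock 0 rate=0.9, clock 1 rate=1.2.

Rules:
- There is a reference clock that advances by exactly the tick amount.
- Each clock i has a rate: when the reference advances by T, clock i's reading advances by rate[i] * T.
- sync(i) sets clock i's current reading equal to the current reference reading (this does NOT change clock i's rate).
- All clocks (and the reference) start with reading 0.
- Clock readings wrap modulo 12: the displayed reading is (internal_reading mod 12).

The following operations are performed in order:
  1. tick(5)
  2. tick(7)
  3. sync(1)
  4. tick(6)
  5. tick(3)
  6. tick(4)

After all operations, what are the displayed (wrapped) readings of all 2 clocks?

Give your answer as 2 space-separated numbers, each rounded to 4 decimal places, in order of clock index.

After op 1 tick(5): ref=5.0000 raw=[4.5000 6.0000]
After op 2 tick(7): ref=12.0000 raw=[10.8000 14.4000]
After op 3 sync(1): ref=12.0000 raw=[10.8000 12.0000]
After op 4 tick(6): ref=18.0000 raw=[16.2000 19.2000]
After op 5 tick(3): ref=21.0000 raw=[18.9000 22.8000]
After op 6 tick(4): ref=25.0000 raw=[22.5000 27.6000]
Wrap final raw readings (mod 12): 22.5000 mod 12 = 10.5000; 27.6000 mod 12 = 3.6000

Answer: 10.5000 3.6000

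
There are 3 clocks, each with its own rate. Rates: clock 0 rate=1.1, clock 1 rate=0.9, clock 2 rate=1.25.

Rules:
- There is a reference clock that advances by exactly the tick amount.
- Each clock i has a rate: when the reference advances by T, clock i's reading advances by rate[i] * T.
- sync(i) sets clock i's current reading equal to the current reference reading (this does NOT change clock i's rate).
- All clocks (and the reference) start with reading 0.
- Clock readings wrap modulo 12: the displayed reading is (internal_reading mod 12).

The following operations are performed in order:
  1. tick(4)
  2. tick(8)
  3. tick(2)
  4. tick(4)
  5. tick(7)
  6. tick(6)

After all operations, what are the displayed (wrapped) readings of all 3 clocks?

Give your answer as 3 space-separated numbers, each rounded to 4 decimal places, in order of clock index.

After op 1 tick(4): ref=4.0000 raw=[4.4000 3.6000 5.0000]
After op 2 tick(8): ref=12.0000 raw=[13.2000 10.8000 15.0000]
After op 3 tick(2): ref=14.0000 raw=[15.4000 12.6000 17.5000]
After op 4 tick(4): ref=18.0000 raw=[19.8000 16.2000 22.5000]
After op 5 tick(7): ref=25.0000 raw=[27.5000 22.5000 31.2500]
After op 6 tick(6): ref=31.0000 raw=[34.1000 27.9000 38.7500]
Wrap final raw readings (mod 12): 34.1000 mod 12 = 10.1000; 27.9000 mod 12 = 3.9000; 38.7500 mod 12 = 2.7500

Answer: 10.1000 3.9000 2.7500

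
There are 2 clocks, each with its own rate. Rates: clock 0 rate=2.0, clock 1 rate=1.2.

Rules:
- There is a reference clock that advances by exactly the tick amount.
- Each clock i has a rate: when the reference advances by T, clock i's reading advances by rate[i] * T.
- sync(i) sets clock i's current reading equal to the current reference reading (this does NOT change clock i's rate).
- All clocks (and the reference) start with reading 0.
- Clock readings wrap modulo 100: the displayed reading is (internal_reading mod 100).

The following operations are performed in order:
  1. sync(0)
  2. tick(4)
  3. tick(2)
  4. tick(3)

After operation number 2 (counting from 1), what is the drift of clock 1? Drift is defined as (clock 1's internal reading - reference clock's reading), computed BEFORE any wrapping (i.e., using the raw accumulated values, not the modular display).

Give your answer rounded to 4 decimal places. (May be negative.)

Answer: 0.8000

Derivation:
After op 1 sync(0): ref=0.0000 raw=[0.0000 0.0000]
After op 2 tick(4): ref=4.0000 raw=[8.0000 4.8000]
Drift of clock 1 after op 2: 4.8000 - 4.0000 = 0.8000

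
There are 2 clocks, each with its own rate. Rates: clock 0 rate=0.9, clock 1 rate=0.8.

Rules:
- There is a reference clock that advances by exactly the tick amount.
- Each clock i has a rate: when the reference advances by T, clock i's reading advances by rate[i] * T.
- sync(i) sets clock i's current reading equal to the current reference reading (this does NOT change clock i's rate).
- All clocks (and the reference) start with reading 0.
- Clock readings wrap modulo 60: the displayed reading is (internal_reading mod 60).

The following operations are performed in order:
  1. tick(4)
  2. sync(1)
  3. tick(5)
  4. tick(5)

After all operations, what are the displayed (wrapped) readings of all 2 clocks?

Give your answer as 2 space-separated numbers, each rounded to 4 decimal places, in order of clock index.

Answer: 12.6000 12.0000

Derivation:
After op 1 tick(4): ref=4.0000 raw=[3.6000 3.2000]
After op 2 sync(1): ref=4.0000 raw=[3.6000 4.0000]
After op 3 tick(5): ref=9.0000 raw=[8.1000 8.0000]
After op 4 tick(5): ref=14.0000 raw=[12.6000 12.0000]
Wrap final raw readings (mod 60): 12.6000 mod 60 = 12.6000; 12.0000 mod 60 = 12.0000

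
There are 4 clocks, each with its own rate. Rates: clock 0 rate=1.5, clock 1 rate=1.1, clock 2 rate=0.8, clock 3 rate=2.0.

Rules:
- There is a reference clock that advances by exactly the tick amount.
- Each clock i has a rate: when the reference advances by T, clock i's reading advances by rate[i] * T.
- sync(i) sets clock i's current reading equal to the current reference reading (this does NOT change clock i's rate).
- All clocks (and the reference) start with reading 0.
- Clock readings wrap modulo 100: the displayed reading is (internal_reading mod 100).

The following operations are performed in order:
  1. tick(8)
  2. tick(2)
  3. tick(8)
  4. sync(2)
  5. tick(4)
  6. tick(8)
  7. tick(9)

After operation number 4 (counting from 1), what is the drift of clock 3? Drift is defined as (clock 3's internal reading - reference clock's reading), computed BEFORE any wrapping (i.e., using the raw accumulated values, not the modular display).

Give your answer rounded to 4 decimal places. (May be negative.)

Answer: 18.0000

Derivation:
After op 1 tick(8): ref=8.0000 raw=[12.0000 8.8000 6.4000 16.0000]
After op 2 tick(2): ref=10.0000 raw=[15.0000 11.0000 8.0000 20.0000]
After op 3 tick(8): ref=18.0000 raw=[27.0000 19.8000 14.4000 36.0000]
After op 4 sync(2): ref=18.0000 raw=[27.0000 19.8000 18.0000 36.0000]
Drift of clock 3 after op 4: 36.0000 - 18.0000 = 18.0000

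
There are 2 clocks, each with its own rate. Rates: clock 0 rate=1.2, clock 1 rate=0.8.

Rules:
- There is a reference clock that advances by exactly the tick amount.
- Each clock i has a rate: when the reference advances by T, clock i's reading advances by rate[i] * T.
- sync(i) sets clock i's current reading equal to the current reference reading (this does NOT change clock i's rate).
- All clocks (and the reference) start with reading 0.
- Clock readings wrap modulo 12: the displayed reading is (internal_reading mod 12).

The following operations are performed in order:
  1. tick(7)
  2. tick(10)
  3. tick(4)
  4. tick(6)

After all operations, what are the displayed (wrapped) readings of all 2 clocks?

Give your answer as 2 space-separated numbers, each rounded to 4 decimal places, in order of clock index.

Answer: 8.4000 9.6000

Derivation:
After op 1 tick(7): ref=7.0000 raw=[8.4000 5.6000]
After op 2 tick(10): ref=17.0000 raw=[20.4000 13.6000]
After op 3 tick(4): ref=21.0000 raw=[25.2000 16.8000]
After op 4 tick(6): ref=27.0000 raw=[32.4000 21.6000]
Wrap final raw readings (mod 12): 32.4000 mod 12 = 8.4000; 21.6000 mod 12 = 9.6000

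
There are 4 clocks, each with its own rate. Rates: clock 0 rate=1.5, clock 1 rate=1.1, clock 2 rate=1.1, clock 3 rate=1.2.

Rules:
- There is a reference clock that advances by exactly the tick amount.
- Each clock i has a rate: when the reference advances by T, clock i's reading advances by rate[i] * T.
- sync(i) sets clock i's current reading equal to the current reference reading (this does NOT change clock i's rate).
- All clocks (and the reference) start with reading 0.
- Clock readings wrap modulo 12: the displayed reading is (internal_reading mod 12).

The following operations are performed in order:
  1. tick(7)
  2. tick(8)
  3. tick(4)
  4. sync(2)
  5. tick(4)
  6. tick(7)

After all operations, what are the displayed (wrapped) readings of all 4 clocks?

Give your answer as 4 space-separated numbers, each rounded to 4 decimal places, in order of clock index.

Answer: 9.0000 9.0000 7.1000 0.0000

Derivation:
After op 1 tick(7): ref=7.0000 raw=[10.5000 7.7000 7.7000 8.4000]
After op 2 tick(8): ref=15.0000 raw=[22.5000 16.5000 16.5000 18.0000]
After op 3 tick(4): ref=19.0000 raw=[28.5000 20.9000 20.9000 22.8000]
After op 4 sync(2): ref=19.0000 raw=[28.5000 20.9000 19.0000 22.8000]
After op 5 tick(4): ref=23.0000 raw=[34.5000 25.3000 23.4000 27.6000]
After op 6 tick(7): ref=30.0000 raw=[45.0000 33.0000 31.1000 36.0000]
Wrap final raw readings (mod 12): 45.0000 mod 12 = 9.0000; 33.0000 mod 12 = 9.0000; 31.1000 mod 12 = 7.1000; 36.0000 mod 12 = 0.0000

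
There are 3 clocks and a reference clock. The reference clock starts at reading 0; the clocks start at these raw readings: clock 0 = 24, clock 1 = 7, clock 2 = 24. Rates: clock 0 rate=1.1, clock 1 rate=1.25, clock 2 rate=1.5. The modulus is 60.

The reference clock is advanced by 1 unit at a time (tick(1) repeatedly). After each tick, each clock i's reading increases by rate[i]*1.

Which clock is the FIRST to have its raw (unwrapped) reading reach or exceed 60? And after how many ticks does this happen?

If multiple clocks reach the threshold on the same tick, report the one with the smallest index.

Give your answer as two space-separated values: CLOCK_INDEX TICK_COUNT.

clock 0: start=24, rate=1.1, needs 60-24 = 36; ticks = ceil(36/1.1) = ceil(32.7273) = 33; reading at tick 33 = 24 + 1.1*33 = 60.3000
clock 1: start=7, rate=1.25, needs 60-7 = 53; ticks = ceil(53/1.25) = ceil(42.4000) = 43; reading at tick 43 = 7 + 1.25*43 = 60.7500
clock 2: start=24, rate=1.5, needs 60-24 = 36; ticks = ceil(36/1.5) = ceil(24.0000) = 24; reading at tick 24 = 24 + 1.5*24 = 60.0000
Minimum tick count = 24; winners = [2]; smallest index = 2

Answer: 2 24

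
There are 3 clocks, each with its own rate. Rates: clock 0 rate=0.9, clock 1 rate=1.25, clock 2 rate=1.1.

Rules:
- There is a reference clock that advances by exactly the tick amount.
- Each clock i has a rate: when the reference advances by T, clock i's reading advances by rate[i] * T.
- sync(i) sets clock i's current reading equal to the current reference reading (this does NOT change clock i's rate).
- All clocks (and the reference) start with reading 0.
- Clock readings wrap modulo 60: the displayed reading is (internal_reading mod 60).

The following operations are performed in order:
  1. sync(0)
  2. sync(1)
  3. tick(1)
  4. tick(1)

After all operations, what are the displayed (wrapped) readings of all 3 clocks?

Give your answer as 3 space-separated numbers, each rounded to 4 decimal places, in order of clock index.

Answer: 1.8000 2.5000 2.2000

Derivation:
After op 1 sync(0): ref=0.0000 raw=[0.0000 0.0000 0.0000]
After op 2 sync(1): ref=0.0000 raw=[0.0000 0.0000 0.0000]
After op 3 tick(1): ref=1.0000 raw=[0.9000 1.2500 1.1000]
After op 4 tick(1): ref=2.0000 raw=[1.8000 2.5000 2.2000]
Wrap final raw readings (mod 60): 1.8000 mod 60 = 1.8000; 2.5000 mod 60 = 2.5000; 2.2000 mod 60 = 2.2000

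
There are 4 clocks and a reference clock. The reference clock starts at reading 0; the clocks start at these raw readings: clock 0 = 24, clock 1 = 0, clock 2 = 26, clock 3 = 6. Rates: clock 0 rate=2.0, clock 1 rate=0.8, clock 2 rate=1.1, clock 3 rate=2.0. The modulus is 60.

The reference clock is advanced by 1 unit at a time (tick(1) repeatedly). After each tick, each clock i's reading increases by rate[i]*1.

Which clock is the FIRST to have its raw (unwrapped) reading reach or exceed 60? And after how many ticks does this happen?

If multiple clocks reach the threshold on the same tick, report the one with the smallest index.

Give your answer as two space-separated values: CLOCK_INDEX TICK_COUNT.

clock 0: start=24, rate=2.0, needs 60-24 = 36; ticks = ceil(36/2.0) = ceil(18.0000) = 18; reading at tick 18 = 24 + 2.0*18 = 60.0000
clock 1: start=0, rate=0.8, needs 60-0 = 60; ticks = ceil(60/0.8) = ceil(75.0000) = 75; reading at tick 75 = 0 + 0.8*75 = 60.0000
clock 2: start=26, rate=1.1, needs 60-26 = 34; ticks = ceil(34/1.1) = ceil(30.9091) = 31; reading at tick 31 = 26 + 1.1*31 = 60.1000
clock 3: start=6, rate=2.0, needs 60-6 = 54; ticks = ceil(54/2.0) = ceil(27.0000) = 27; reading at tick 27 = 6 + 2.0*27 = 60.0000
Minimum tick count = 18; winners = [0]; smallest index = 0

Answer: 0 18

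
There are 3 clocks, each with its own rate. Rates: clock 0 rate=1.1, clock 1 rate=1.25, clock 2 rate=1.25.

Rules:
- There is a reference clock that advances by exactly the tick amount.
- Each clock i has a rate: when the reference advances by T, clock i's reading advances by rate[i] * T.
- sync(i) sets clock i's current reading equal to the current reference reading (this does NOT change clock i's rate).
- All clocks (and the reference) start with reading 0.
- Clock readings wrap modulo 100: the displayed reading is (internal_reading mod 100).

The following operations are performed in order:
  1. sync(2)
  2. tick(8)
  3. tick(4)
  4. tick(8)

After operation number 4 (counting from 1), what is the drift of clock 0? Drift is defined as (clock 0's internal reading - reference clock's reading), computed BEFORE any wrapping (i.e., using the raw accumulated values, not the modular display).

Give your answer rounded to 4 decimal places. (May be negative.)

Answer: 2.0000

Derivation:
After op 1 sync(2): ref=0.0000 raw=[0.0000 0.0000 0.0000]
After op 2 tick(8): ref=8.0000 raw=[8.8000 10.0000 10.0000]
After op 3 tick(4): ref=12.0000 raw=[13.2000 15.0000 15.0000]
After op 4 tick(8): ref=20.0000 raw=[22.0000 25.0000 25.0000]
Drift of clock 0 after op 4: 22.0000 - 20.0000 = 2.0000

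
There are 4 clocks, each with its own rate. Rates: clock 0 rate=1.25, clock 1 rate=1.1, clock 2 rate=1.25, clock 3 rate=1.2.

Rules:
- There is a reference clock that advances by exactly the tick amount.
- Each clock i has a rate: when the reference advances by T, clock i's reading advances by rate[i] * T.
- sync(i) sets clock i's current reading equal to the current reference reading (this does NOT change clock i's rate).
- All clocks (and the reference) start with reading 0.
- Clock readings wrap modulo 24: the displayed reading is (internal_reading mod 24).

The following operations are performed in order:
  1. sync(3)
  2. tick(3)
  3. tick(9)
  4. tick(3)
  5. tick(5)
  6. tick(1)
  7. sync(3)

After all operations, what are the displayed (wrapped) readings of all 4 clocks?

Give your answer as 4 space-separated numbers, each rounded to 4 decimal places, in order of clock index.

After op 1 sync(3): ref=0.0000 raw=[0.0000 0.0000 0.0000 0.0000]
After op 2 tick(3): ref=3.0000 raw=[3.7500 3.3000 3.7500 3.6000]
After op 3 tick(9): ref=12.0000 raw=[15.0000 13.2000 15.0000 14.4000]
After op 4 tick(3): ref=15.0000 raw=[18.7500 16.5000 18.7500 18.0000]
After op 5 tick(5): ref=20.0000 raw=[25.0000 22.0000 25.0000 24.0000]
After op 6 tick(1): ref=21.0000 raw=[26.2500 23.1000 26.2500 25.2000]
After op 7 sync(3): ref=21.0000 raw=[26.2500 23.1000 26.2500 21.0000]
Wrap final raw readings (mod 24): 26.2500 mod 24 = 2.2500; 23.1000 mod 24 = 23.1000; 26.2500 mod 24 = 2.2500; 21.0000 mod 24 = 21.0000

Answer: 2.2500 23.1000 2.2500 21.0000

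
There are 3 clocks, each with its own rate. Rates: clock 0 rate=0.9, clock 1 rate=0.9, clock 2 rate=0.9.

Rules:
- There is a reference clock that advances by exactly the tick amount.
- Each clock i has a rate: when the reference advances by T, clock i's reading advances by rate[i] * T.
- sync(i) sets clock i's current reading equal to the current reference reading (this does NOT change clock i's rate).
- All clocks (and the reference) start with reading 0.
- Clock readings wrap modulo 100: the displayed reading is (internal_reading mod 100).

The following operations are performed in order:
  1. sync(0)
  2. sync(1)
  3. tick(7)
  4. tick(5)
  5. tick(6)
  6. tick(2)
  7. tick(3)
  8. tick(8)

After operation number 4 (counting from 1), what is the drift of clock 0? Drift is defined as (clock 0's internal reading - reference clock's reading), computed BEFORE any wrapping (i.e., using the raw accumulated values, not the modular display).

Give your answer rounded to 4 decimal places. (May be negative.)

After op 1 sync(0): ref=0.0000 raw=[0.0000 0.0000 0.0000]
After op 2 sync(1): ref=0.0000 raw=[0.0000 0.0000 0.0000]
After op 3 tick(7): ref=7.0000 raw=[6.3000 6.3000 6.3000]
After op 4 tick(5): ref=12.0000 raw=[10.8000 10.8000 10.8000]
Drift of clock 0 after op 4: 10.8000 - 12.0000 = -1.2000

Answer: -1.2000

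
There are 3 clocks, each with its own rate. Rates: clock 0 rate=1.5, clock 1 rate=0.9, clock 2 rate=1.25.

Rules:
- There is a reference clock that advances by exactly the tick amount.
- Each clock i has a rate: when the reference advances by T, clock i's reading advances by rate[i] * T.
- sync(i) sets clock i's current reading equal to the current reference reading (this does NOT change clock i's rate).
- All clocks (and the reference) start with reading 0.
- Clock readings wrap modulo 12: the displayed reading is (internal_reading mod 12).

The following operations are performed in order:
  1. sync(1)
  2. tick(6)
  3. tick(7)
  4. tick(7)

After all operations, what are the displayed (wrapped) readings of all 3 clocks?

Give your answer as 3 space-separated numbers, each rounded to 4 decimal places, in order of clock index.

Answer: 6.0000 6.0000 1.0000

Derivation:
After op 1 sync(1): ref=0.0000 raw=[0.0000 0.0000 0.0000]
After op 2 tick(6): ref=6.0000 raw=[9.0000 5.4000 7.5000]
After op 3 tick(7): ref=13.0000 raw=[19.5000 11.7000 16.2500]
After op 4 tick(7): ref=20.0000 raw=[30.0000 18.0000 25.0000]
Wrap final raw readings (mod 12): 30.0000 mod 12 = 6.0000; 18.0000 mod 12 = 6.0000; 25.0000 mod 12 = 1.0000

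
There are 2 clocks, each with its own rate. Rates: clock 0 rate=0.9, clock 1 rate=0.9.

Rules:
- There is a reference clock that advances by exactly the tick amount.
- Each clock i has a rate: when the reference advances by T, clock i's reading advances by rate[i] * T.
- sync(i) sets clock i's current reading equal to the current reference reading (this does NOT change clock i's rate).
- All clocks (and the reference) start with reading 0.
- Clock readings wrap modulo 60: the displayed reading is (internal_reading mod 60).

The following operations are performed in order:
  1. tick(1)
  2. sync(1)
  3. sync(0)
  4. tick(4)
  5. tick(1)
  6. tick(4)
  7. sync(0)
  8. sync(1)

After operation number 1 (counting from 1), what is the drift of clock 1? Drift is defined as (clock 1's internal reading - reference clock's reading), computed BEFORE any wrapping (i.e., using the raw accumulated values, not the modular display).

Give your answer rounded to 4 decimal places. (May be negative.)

After op 1 tick(1): ref=1.0000 raw=[0.9000 0.9000]
Drift of clock 1 after op 1: 0.9000 - 1.0000 = -0.1000

Answer: -0.1000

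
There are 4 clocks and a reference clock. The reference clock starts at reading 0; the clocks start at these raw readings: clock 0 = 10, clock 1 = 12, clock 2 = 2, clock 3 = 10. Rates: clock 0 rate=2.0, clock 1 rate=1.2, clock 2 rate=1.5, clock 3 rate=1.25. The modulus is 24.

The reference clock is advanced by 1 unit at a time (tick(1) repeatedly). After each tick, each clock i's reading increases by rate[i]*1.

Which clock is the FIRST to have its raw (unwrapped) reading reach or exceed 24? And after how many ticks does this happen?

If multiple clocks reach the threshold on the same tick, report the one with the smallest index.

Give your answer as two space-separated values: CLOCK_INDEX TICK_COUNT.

clock 0: start=10, rate=2.0, needs 24-10 = 14; ticks = ceil(14/2.0) = ceil(7.0000) = 7; reading at tick 7 = 10 + 2.0*7 = 24.0000
clock 1: start=12, rate=1.2, needs 24-12 = 12; ticks = ceil(12/1.2) = ceil(10.0000) = 10; reading at tick 10 = 12 + 1.2*10 = 24.0000
clock 2: start=2, rate=1.5, needs 24-2 = 22; ticks = ceil(22/1.5) = ceil(14.6667) = 15; reading at tick 15 = 2 + 1.5*15 = 24.5000
clock 3: start=10, rate=1.25, needs 24-10 = 14; ticks = ceil(14/1.25) = ceil(11.2000) = 12; reading at tick 12 = 10 + 1.25*12 = 25.0000
Minimum tick count = 7; winners = [0]; smallest index = 0

Answer: 0 7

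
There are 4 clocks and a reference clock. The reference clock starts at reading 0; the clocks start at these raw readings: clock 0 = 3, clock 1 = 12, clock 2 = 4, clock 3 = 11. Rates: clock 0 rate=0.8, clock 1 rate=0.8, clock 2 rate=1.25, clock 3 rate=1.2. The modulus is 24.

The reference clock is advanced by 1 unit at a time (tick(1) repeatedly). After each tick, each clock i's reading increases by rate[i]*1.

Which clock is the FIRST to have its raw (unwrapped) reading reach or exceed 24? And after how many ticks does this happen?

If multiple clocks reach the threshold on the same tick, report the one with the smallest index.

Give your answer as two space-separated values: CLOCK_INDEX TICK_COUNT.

clock 0: start=3, rate=0.8, needs 24-3 = 21; ticks = ceil(21/0.8) = ceil(26.2500) = 27; reading at tick 27 = 3 + 0.8*27 = 24.6000
clock 1: start=12, rate=0.8, needs 24-12 = 12; ticks = ceil(12/0.8) = ceil(15.0000) = 15; reading at tick 15 = 12 + 0.8*15 = 24.0000
clock 2: start=4, rate=1.25, needs 24-4 = 20; ticks = ceil(20/1.25) = ceil(16.0000) = 16; reading at tick 16 = 4 + 1.25*16 = 24.0000
clock 3: start=11, rate=1.2, needs 24-11 = 13; ticks = ceil(13/1.2) = ceil(10.8333) = 11; reading at tick 11 = 11 + 1.2*11 = 24.2000
Minimum tick count = 11; winners = [3]; smallest index = 3

Answer: 3 11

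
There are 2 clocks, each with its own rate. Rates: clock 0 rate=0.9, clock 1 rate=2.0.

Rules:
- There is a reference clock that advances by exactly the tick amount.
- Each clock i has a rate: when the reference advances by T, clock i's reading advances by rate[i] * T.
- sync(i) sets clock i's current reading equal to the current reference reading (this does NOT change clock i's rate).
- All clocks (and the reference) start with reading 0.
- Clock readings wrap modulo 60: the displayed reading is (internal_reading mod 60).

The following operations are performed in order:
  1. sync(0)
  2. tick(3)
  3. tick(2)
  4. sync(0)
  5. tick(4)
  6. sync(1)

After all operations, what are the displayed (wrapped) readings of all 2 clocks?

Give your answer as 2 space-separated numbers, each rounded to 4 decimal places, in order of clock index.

Answer: 8.6000 9.0000

Derivation:
After op 1 sync(0): ref=0.0000 raw=[0.0000 0.0000]
After op 2 tick(3): ref=3.0000 raw=[2.7000 6.0000]
After op 3 tick(2): ref=5.0000 raw=[4.5000 10.0000]
After op 4 sync(0): ref=5.0000 raw=[5.0000 10.0000]
After op 5 tick(4): ref=9.0000 raw=[8.6000 18.0000]
After op 6 sync(1): ref=9.0000 raw=[8.6000 9.0000]
Wrap final raw readings (mod 60): 8.6000 mod 60 = 8.6000; 9.0000 mod 60 = 9.0000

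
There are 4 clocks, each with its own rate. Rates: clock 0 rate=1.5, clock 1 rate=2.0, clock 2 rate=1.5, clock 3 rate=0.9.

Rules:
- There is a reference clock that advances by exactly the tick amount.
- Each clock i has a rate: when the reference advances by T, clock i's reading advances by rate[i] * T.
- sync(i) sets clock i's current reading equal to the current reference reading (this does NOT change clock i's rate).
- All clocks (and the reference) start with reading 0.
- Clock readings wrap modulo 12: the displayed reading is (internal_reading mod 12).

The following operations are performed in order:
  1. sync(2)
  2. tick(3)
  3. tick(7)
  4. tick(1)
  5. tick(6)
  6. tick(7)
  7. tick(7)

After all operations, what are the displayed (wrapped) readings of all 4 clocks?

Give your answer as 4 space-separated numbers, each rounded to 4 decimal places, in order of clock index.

Answer: 10.5000 2.0000 10.5000 3.9000

Derivation:
After op 1 sync(2): ref=0.0000 raw=[0.0000 0.0000 0.0000 0.0000]
After op 2 tick(3): ref=3.0000 raw=[4.5000 6.0000 4.5000 2.7000]
After op 3 tick(7): ref=10.0000 raw=[15.0000 20.0000 15.0000 9.0000]
After op 4 tick(1): ref=11.0000 raw=[16.5000 22.0000 16.5000 9.9000]
After op 5 tick(6): ref=17.0000 raw=[25.5000 34.0000 25.5000 15.3000]
After op 6 tick(7): ref=24.0000 raw=[36.0000 48.0000 36.0000 21.6000]
After op 7 tick(7): ref=31.0000 raw=[46.5000 62.0000 46.5000 27.9000]
Wrap final raw readings (mod 12): 46.5000 mod 12 = 10.5000; 62.0000 mod 12 = 2.0000; 46.5000 mod 12 = 10.5000; 27.9000 mod 12 = 3.9000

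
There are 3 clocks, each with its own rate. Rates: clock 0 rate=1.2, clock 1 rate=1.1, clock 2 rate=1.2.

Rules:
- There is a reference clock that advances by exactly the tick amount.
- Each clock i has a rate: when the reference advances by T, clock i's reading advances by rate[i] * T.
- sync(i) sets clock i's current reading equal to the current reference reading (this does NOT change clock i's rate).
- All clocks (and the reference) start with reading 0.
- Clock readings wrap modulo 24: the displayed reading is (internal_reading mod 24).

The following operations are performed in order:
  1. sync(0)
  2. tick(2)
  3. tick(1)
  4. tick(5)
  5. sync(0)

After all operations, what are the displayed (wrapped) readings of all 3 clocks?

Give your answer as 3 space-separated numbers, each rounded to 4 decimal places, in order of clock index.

After op 1 sync(0): ref=0.0000 raw=[0.0000 0.0000 0.0000]
After op 2 tick(2): ref=2.0000 raw=[2.4000 2.2000 2.4000]
After op 3 tick(1): ref=3.0000 raw=[3.6000 3.3000 3.6000]
After op 4 tick(5): ref=8.0000 raw=[9.6000 8.8000 9.6000]
After op 5 sync(0): ref=8.0000 raw=[8.0000 8.8000 9.6000]
Wrap final raw readings (mod 24): 8.0000 mod 24 = 8.0000; 8.8000 mod 24 = 8.8000; 9.6000 mod 24 = 9.6000

Answer: 8.0000 8.8000 9.6000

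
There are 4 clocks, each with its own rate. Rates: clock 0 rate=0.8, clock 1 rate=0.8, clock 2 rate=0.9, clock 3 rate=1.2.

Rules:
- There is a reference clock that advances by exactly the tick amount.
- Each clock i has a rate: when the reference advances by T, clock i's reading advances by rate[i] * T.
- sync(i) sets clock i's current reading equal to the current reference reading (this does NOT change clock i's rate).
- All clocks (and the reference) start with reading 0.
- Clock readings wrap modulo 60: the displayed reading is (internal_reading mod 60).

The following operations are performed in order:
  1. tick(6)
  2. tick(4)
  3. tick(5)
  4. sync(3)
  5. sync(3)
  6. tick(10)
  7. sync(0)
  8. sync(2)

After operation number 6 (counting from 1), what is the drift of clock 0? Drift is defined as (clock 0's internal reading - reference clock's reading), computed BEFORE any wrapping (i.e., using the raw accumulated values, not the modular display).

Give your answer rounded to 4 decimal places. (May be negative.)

After op 1 tick(6): ref=6.0000 raw=[4.8000 4.8000 5.4000 7.2000]
After op 2 tick(4): ref=10.0000 raw=[8.0000 8.0000 9.0000 12.0000]
After op 3 tick(5): ref=15.0000 raw=[12.0000 12.0000 13.5000 18.0000]
After op 4 sync(3): ref=15.0000 raw=[12.0000 12.0000 13.5000 15.0000]
After op 5 sync(3): ref=15.0000 raw=[12.0000 12.0000 13.5000 15.0000]
After op 6 tick(10): ref=25.0000 raw=[20.0000 20.0000 22.5000 27.0000]
Drift of clock 0 after op 6: 20.0000 - 25.0000 = -5.0000

Answer: -5.0000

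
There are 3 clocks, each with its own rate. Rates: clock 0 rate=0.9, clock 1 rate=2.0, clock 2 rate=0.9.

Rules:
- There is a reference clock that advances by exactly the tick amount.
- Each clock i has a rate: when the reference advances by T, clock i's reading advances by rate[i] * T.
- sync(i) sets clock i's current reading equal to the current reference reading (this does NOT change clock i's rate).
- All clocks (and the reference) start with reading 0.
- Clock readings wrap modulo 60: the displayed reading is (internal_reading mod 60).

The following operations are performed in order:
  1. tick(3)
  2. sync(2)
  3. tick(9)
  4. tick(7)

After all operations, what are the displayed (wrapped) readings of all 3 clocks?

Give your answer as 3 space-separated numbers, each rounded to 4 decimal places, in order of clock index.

Answer: 17.1000 38.0000 17.4000

Derivation:
After op 1 tick(3): ref=3.0000 raw=[2.7000 6.0000 2.7000]
After op 2 sync(2): ref=3.0000 raw=[2.7000 6.0000 3.0000]
After op 3 tick(9): ref=12.0000 raw=[10.8000 24.0000 11.1000]
After op 4 tick(7): ref=19.0000 raw=[17.1000 38.0000 17.4000]
Wrap final raw readings (mod 60): 17.1000 mod 60 = 17.1000; 38.0000 mod 60 = 38.0000; 17.4000 mod 60 = 17.4000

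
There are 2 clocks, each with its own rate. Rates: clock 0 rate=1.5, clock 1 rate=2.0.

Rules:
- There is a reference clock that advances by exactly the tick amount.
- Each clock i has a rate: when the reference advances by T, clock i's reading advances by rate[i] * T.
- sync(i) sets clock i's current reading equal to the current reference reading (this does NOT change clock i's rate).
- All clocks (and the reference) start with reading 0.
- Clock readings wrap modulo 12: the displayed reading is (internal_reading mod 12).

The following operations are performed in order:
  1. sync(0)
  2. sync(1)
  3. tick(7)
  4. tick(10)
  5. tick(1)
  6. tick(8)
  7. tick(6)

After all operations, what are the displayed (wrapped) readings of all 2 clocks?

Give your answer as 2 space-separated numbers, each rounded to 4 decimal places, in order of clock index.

After op 1 sync(0): ref=0.0000 raw=[0.0000 0.0000]
After op 2 sync(1): ref=0.0000 raw=[0.0000 0.0000]
After op 3 tick(7): ref=7.0000 raw=[10.5000 14.0000]
After op 4 tick(10): ref=17.0000 raw=[25.5000 34.0000]
After op 5 tick(1): ref=18.0000 raw=[27.0000 36.0000]
After op 6 tick(8): ref=26.0000 raw=[39.0000 52.0000]
After op 7 tick(6): ref=32.0000 raw=[48.0000 64.0000]
Wrap final raw readings (mod 12): 48.0000 mod 12 = 0.0000; 64.0000 mod 12 = 4.0000

Answer: 0.0000 4.0000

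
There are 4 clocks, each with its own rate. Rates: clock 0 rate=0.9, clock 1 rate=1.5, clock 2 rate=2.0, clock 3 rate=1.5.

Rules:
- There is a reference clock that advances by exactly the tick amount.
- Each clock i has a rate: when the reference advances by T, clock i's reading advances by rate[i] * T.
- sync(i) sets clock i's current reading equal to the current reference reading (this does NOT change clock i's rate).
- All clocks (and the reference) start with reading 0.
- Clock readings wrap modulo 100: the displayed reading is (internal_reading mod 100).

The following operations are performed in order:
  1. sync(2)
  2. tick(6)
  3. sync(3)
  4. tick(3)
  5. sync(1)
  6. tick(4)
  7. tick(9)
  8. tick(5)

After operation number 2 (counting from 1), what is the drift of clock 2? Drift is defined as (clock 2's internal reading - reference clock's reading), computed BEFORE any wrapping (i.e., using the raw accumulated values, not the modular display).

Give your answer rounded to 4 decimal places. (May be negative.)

After op 1 sync(2): ref=0.0000 raw=[0.0000 0.0000 0.0000 0.0000]
After op 2 tick(6): ref=6.0000 raw=[5.4000 9.0000 12.0000 9.0000]
Drift of clock 2 after op 2: 12.0000 - 6.0000 = 6.0000

Answer: 6.0000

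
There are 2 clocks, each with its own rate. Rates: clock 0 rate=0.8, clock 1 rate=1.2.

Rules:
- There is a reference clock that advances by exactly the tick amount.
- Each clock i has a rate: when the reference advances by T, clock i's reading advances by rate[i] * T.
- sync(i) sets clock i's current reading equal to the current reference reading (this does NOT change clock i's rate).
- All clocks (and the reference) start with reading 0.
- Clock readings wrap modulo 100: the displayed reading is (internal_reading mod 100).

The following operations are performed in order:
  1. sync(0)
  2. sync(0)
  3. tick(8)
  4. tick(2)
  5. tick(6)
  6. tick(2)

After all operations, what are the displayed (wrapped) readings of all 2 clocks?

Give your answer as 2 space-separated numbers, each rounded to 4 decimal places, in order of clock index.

After op 1 sync(0): ref=0.0000 raw=[0.0000 0.0000]
After op 2 sync(0): ref=0.0000 raw=[0.0000 0.0000]
After op 3 tick(8): ref=8.0000 raw=[6.4000 9.6000]
After op 4 tick(2): ref=10.0000 raw=[8.0000 12.0000]
After op 5 tick(6): ref=16.0000 raw=[12.8000 19.2000]
After op 6 tick(2): ref=18.0000 raw=[14.4000 21.6000]
Wrap final raw readings (mod 100): 14.4000 mod 100 = 14.4000; 21.6000 mod 100 = 21.6000

Answer: 14.4000 21.6000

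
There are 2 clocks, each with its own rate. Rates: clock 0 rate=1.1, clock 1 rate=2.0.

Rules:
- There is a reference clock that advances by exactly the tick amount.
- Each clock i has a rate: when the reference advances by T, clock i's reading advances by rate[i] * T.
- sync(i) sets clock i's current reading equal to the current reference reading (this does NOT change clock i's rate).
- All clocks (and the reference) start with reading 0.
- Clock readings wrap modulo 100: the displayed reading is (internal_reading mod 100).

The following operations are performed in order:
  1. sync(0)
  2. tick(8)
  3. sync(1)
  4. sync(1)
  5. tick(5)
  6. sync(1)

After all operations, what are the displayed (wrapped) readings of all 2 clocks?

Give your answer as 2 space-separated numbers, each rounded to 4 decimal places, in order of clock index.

After op 1 sync(0): ref=0.0000 raw=[0.0000 0.0000]
After op 2 tick(8): ref=8.0000 raw=[8.8000 16.0000]
After op 3 sync(1): ref=8.0000 raw=[8.8000 8.0000]
After op 4 sync(1): ref=8.0000 raw=[8.8000 8.0000]
After op 5 tick(5): ref=13.0000 raw=[14.3000 18.0000]
After op 6 sync(1): ref=13.0000 raw=[14.3000 13.0000]
Wrap final raw readings (mod 100): 14.3000 mod 100 = 14.3000; 13.0000 mod 100 = 13.0000

Answer: 14.3000 13.0000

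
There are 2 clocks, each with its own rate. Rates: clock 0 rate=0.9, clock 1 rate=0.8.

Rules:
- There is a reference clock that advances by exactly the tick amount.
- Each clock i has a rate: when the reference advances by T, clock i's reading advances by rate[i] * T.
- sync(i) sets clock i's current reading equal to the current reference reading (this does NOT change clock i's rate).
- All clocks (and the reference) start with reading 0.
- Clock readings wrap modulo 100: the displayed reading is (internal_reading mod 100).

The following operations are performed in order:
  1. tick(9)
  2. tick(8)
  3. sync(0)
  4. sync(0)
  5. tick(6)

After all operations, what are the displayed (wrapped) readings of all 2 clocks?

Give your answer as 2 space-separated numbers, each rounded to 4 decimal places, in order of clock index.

Answer: 22.4000 18.4000

Derivation:
After op 1 tick(9): ref=9.0000 raw=[8.1000 7.2000]
After op 2 tick(8): ref=17.0000 raw=[15.3000 13.6000]
After op 3 sync(0): ref=17.0000 raw=[17.0000 13.6000]
After op 4 sync(0): ref=17.0000 raw=[17.0000 13.6000]
After op 5 tick(6): ref=23.0000 raw=[22.4000 18.4000]
Wrap final raw readings (mod 100): 22.4000 mod 100 = 22.4000; 18.4000 mod 100 = 18.4000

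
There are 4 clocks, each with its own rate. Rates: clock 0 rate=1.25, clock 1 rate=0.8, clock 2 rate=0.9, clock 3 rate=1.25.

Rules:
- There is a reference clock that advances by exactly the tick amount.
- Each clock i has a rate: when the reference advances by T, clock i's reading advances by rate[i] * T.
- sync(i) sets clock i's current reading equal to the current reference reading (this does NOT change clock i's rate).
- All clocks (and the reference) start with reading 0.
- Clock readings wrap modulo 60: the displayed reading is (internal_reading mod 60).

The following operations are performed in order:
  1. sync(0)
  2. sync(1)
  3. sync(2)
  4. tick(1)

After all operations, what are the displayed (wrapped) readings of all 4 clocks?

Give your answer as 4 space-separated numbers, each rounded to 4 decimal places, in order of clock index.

After op 1 sync(0): ref=0.0000 raw=[0.0000 0.0000 0.0000 0.0000]
After op 2 sync(1): ref=0.0000 raw=[0.0000 0.0000 0.0000 0.0000]
After op 3 sync(2): ref=0.0000 raw=[0.0000 0.0000 0.0000 0.0000]
After op 4 tick(1): ref=1.0000 raw=[1.2500 0.8000 0.9000 1.2500]
Wrap final raw readings (mod 60): 1.2500 mod 60 = 1.2500; 0.8000 mod 60 = 0.8000; 0.9000 mod 60 = 0.9000; 1.2500 mod 60 = 1.2500

Answer: 1.2500 0.8000 0.9000 1.2500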